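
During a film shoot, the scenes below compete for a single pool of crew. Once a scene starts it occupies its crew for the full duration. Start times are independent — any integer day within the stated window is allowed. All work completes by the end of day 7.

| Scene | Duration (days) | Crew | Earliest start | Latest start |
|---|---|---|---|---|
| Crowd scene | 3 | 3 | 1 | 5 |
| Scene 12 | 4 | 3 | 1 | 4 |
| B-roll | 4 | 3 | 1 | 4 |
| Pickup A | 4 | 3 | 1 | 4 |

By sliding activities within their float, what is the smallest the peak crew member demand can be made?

9

Early-start (Crowd scene@1, Scene 12@1, B-roll@1, Pickup A@1) gives peak 12: d1:12  d2:12  d3:12  d4:9  d5:0  d6:0  d7:0.
Shift Pickup A→4.
Schedule Crowd scene@1, Scene 12@1, B-roll@1, Pickup A@4: d1:9  d2:9  d3:9  d4:9  d5:3  d6:3  d7:3 — peak 9.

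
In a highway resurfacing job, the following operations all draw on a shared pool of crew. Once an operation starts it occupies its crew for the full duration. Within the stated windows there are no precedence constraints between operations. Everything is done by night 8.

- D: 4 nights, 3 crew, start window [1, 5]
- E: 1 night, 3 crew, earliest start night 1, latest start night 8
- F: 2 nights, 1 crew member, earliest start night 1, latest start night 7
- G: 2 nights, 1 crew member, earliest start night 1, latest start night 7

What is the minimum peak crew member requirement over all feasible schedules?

3

Early-start (D@1, E@1, F@1, G@1) gives peak 8: n1:8  n2:5  n3:3  n4:3  n5:0  n6:0  n7:0  n8:0.
Shift E→5, F→6, G→6.
Schedule D@1, E@5, F@6, G@6: n1:3  n2:3  n3:3  n4:3  n5:3  n6:2  n7:2  n8:0 — peak 3.
Total crew member-nights = 19 over 8 nights ⇒ peak ≥ ⌈19/8⌉ = 3, so 3 is optimal.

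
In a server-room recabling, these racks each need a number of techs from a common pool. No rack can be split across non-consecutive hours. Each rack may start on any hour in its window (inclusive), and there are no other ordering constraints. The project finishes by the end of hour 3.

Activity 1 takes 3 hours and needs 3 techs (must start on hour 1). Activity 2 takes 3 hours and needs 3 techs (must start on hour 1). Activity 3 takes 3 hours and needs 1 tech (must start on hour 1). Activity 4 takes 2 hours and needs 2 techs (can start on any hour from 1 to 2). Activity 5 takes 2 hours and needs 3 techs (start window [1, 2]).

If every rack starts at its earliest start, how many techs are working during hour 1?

12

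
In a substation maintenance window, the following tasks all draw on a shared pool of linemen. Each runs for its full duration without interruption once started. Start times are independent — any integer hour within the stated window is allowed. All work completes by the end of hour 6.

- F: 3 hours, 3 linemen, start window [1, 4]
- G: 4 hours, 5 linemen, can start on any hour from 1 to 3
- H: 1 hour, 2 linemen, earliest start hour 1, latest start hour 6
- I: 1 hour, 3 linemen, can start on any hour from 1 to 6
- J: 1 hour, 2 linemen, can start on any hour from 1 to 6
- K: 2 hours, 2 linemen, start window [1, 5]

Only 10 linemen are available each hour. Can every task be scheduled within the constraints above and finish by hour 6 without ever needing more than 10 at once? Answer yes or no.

yes

Schedule F@1, G@1, H@4, I@5, J@5, K@5: h1:8  h2:8  h3:8  h4:7  h5:7  h6:2 — peak 8 ≤ 10.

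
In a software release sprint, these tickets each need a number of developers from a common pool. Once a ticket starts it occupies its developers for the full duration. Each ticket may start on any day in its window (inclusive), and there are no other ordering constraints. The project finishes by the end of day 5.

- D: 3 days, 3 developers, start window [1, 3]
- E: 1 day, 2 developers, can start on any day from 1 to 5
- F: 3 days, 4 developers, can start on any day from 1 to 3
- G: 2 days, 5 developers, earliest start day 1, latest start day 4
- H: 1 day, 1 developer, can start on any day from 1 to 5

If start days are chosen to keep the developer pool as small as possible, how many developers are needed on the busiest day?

7

Early-start (D@1, E@1, F@1, G@1, H@1) gives peak 15: d1:15  d2:12  d3:7  d4:0  d5:0.
Shift E→4, G→4, H→5.
Schedule D@1, E@4, F@1, G@4, H@5: d1:7  d2:7  d3:7  d4:7  d5:6 — peak 7.
Total developer-days = 34 over 5 days ⇒ peak ≥ ⌈34/5⌉ = 7, so 7 is optimal.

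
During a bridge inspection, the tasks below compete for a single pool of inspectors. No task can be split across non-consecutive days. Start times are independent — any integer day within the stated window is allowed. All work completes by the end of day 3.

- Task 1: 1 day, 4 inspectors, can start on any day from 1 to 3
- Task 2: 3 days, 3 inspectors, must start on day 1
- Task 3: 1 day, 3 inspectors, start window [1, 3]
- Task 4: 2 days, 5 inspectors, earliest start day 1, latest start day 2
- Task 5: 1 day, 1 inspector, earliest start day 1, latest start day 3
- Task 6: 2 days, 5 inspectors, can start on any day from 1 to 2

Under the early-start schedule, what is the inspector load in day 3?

3

At early start, day 3 has: Task 2.
Demand: 3 = 3.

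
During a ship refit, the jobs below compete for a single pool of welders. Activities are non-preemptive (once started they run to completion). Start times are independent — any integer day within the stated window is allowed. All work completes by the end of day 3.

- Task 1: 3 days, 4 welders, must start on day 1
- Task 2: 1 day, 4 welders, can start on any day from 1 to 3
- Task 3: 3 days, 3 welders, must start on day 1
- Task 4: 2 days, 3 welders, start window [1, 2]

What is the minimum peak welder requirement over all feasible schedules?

Early-start (Task 1@1, Task 2@1, Task 3@1, Task 4@1) gives peak 14: d1:14  d2:10  d3:7.
Shift Task 4→2.
Schedule Task 1@1, Task 2@1, Task 3@1, Task 4@2: d1:11  d2:10  d3:10 — peak 11.
Total welder-days = 31 over 3 days ⇒ peak ≥ ⌈31/3⌉ = 11, so 11 is optimal.

11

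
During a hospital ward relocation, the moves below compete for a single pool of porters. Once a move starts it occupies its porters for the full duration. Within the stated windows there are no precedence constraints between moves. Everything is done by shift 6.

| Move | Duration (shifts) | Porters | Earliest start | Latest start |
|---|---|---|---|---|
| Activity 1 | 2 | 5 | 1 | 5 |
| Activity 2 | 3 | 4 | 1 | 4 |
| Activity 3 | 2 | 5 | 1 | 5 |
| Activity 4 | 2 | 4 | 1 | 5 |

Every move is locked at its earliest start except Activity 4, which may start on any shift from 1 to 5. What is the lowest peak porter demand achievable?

14

Activity 4@1: s1:18  s2:18  s3:4  s4:0  s5:0  s6:0 → peak 18
Activity 4@2: s1:14  s2:18  s3:8  s4:0  s5:0  s6:0 → peak 18
Activity 4@3: s1:14  s2:14  s3:8  s4:4  s5:0  s6:0 → peak 14
Activity 4@4: s1:14  s2:14  s3:4  s4:4  s5:4  s6:0 → peak 14
Activity 4@5: s1:14  s2:14  s3:4  s4:0  s5:4  s6:4 → peak 14
Best is Activity 4@3, peak 14.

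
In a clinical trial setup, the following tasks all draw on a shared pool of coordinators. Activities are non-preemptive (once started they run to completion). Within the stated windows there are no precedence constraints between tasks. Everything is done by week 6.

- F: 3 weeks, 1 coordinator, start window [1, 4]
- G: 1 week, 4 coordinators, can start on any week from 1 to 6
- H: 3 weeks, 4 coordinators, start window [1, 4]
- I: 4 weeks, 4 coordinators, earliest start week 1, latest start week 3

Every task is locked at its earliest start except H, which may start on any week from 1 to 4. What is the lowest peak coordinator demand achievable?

H@1: w1:13  w2:9  w3:9  w4:4  w5:0  w6:0 → peak 13
H@2: w1:9  w2:9  w3:9  w4:8  w5:0  w6:0 → peak 9
H@3: w1:9  w2:5  w3:9  w4:8  w5:4  w6:0 → peak 9
H@4: w1:9  w2:5  w3:5  w4:8  w5:4  w6:4 → peak 9
Best is H@2, peak 9.

9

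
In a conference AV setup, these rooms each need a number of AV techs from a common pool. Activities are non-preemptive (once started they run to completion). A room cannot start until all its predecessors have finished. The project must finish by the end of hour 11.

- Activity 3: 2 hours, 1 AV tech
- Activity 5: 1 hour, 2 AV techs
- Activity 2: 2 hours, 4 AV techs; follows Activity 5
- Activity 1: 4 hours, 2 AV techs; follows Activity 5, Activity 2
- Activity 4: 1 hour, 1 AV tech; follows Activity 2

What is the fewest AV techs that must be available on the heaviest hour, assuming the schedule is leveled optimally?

Early-start (Activity 3@1, Activity 5@1, Activity 2@2, Activity 1@4, Activity 4@4) gives peak 5: h1:3  h2:5  h3:4  h4:3  h5:2  h6:2  h7:2  h8:0  h9:0  h10:0  h11:0.
Shift Activity 2→3, Activity 1→5, Activity 4→5.
Schedule Activity 3@1, Activity 5@1, Activity 2@3, Activity 1@5, Activity 4@5: h1:3  h2:1  h3:4  h4:4  h5:3  h6:2  h7:2  h8:2  h9:0  h10:0  h11:0 — peak 4.

4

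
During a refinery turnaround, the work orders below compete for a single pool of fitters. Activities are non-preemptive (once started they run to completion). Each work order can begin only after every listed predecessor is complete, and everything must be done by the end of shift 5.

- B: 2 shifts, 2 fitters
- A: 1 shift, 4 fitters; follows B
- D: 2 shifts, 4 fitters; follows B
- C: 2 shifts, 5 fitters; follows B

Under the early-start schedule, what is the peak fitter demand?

13

Early-start schedule: B@1, A@3, D@3, C@3.
Load per shift: shift 1: 2, shift 2: 2, shift 3: 13, shift 4: 9, shift 5: 0.
Peak is 13.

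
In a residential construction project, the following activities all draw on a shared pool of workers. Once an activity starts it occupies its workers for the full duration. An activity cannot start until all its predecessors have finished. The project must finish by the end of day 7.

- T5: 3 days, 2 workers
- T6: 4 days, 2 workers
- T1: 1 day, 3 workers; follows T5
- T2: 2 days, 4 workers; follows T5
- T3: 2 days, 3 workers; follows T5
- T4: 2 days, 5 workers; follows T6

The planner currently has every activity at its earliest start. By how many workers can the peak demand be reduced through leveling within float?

Early-start peak: d1:4  d2:4  d3:4  d4:12  d5:12  d6:5  d7:0 ⇒ 12.
Leveled (T5@1, T6@1, T1@5, T2@4, T3@6, T4@6): d1:4  d2:4  d3:4  d4:6  d5:7  d6:8  d7:8 ⇒ 8.
Reduction 12 − 8 = 4.

4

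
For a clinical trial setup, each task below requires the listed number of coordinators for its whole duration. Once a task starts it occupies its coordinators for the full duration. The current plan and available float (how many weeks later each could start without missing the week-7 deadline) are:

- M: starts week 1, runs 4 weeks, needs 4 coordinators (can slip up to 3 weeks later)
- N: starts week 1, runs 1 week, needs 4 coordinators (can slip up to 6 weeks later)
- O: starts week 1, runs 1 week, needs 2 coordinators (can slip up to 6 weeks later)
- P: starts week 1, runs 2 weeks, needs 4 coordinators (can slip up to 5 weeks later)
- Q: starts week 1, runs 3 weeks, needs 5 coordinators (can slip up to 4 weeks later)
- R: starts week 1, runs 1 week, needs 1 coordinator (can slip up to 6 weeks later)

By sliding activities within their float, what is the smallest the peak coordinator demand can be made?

8

Early-start (M@1, N@1, O@1, P@1, Q@1, R@1) gives peak 20: w1:20  w2:13  w3:9  w4:4  w5:0  w6:0  w7:0.
Shift O→2, P→3, Q→5, R→2.
Schedule M@1, N@1, O@2, P@3, Q@5, R@2: w1:8  w2:7  w3:8  w4:8  w5:5  w6:5  w7:5 — peak 8.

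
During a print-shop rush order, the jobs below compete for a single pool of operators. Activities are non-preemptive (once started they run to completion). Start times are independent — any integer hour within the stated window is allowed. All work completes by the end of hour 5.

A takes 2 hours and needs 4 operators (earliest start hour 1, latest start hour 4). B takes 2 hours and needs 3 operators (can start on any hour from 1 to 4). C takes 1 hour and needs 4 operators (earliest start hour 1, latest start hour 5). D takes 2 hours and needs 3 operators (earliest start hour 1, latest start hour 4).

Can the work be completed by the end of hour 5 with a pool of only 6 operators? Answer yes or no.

yes

Schedule A@1, B@3, C@5, D@3: h1:4  h2:4  h3:6  h4:6  h5:4 — peak 6 ≤ 6.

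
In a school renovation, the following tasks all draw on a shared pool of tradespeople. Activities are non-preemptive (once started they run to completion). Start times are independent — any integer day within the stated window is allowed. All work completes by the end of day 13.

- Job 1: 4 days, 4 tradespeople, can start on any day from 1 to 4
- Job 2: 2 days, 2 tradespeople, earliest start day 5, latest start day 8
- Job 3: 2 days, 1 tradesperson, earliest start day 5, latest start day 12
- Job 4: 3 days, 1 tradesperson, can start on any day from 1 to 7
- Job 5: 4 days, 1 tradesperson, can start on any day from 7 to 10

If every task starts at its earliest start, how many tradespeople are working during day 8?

1

At early start, day 8 has: Job 5.
Demand: 1 = 1.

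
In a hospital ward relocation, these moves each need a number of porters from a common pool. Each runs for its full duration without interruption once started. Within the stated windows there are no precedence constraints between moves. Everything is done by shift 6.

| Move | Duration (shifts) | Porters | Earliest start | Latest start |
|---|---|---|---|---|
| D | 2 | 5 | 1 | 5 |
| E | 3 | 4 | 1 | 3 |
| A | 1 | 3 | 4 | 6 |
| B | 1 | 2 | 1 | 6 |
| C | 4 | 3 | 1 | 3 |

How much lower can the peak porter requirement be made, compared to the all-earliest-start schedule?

7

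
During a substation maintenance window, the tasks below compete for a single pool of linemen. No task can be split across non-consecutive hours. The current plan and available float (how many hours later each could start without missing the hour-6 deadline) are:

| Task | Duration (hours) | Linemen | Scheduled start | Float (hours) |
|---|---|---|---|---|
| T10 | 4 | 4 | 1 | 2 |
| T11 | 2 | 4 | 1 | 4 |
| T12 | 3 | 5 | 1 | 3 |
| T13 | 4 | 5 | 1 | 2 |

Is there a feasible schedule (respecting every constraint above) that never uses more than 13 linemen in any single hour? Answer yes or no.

no

The minimum achievable peak is 14; 13 < 14, so no feasible schedule stays within the cap.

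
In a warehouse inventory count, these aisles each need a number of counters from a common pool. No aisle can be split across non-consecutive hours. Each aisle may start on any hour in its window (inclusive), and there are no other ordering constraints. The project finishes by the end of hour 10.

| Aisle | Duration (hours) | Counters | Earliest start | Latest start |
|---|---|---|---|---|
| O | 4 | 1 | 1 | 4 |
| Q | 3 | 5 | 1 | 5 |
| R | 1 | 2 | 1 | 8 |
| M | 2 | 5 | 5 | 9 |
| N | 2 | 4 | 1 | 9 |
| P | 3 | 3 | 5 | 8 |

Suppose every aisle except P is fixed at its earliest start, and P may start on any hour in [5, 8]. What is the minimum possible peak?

12

P@5: h1:12  h2:10  h3:6  h4:1  h5:8  h6:8  h7:3  h8:0  h9:0  h10:0 → peak 12
P@6: h1:12  h2:10  h3:6  h4:1  h5:5  h6:8  h7:3  h8:3  h9:0  h10:0 → peak 12
P@7: h1:12  h2:10  h3:6  h4:1  h5:5  h6:5  h7:3  h8:3  h9:3  h10:0 → peak 12
P@8: h1:12  h2:10  h3:6  h4:1  h5:5  h6:5  h7:0  h8:3  h9:3  h10:3 → peak 12
Best is P@5, peak 12.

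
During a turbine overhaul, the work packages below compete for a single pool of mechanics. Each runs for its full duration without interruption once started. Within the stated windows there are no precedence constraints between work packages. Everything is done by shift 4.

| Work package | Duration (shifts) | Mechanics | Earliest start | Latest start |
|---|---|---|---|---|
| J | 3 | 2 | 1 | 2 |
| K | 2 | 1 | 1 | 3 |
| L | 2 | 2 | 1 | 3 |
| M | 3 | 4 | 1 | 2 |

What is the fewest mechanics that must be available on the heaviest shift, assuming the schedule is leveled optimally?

8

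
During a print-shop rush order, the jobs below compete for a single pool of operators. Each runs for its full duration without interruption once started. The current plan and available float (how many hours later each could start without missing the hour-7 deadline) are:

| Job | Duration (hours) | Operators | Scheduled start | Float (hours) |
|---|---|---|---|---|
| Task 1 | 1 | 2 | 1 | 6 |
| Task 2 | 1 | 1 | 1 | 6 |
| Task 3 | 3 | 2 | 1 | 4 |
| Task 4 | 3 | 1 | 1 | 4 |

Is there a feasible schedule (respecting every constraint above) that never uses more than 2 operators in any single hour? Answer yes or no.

Schedule Task 1@1, Task 2@2, Task 3@5, Task 4@2: h1:2  h2:2  h3:1  h4:1  h5:2  h6:2  h7:2 — peak 2 ≤ 2.

yes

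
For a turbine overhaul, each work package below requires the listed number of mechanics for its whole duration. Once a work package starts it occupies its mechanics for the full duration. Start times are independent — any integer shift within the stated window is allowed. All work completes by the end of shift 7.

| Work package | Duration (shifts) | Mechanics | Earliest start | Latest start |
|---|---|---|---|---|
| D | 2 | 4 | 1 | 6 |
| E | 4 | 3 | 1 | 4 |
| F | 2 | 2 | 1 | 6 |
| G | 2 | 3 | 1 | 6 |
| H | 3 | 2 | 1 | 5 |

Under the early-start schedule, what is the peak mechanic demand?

14

Early-start schedule: D@1, E@1, F@1, G@1, H@1.
Load per shift: shift 1: 14, shift 2: 14, shift 3: 5, shift 4: 3, shift 5: 0, shift 6: 0, shift 7: 0.
Peak is 14.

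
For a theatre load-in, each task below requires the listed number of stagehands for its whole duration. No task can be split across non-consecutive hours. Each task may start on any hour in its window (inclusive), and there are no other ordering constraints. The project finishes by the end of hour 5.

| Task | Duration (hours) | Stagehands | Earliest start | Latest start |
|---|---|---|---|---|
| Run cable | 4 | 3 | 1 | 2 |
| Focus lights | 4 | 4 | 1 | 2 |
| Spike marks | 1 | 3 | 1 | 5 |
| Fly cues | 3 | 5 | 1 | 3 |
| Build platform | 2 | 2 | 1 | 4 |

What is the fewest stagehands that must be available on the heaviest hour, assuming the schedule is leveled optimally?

12

Early-start (Run cable@1, Focus lights@1, Spike marks@1, Fly cues@1, Build platform@1) gives peak 17: h1:17  h2:14  h3:12  h4:7  h5:0.
Shift Fly cues→3.
Schedule Run cable@1, Focus lights@1, Spike marks@1, Fly cues@3, Build platform@1: h1:12  h2:9  h3:12  h4:12  h5:5 — peak 12.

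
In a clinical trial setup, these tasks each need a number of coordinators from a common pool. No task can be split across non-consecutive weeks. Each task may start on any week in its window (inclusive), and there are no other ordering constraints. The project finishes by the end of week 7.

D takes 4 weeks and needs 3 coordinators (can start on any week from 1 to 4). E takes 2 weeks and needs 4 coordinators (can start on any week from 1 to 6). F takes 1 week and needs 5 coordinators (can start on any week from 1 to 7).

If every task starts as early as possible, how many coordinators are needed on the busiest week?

12

Early-start schedule: D@1, E@1, F@1.
Load per week: week 1: 12, week 2: 7, week 3: 3, week 4: 3, week 5: 0, week 6: 0, week 7: 0.
Peak is 12.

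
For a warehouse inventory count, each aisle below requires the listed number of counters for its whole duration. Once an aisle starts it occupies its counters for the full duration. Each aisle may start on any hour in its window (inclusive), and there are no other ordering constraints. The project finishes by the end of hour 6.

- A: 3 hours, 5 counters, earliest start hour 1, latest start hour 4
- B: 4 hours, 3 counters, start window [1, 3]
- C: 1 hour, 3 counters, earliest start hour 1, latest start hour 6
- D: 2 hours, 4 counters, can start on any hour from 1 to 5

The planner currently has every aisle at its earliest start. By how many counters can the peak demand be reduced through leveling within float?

Early-start peak: h1:15  h2:12  h3:8  h4:3  h5:0  h6:0 ⇒ 15.
Leveled (A@1, B@1, C@4, D@5): h1:8  h2:8  h3:8  h4:6  h5:4  h6:4 ⇒ 8.
Reduction 15 − 8 = 7.

7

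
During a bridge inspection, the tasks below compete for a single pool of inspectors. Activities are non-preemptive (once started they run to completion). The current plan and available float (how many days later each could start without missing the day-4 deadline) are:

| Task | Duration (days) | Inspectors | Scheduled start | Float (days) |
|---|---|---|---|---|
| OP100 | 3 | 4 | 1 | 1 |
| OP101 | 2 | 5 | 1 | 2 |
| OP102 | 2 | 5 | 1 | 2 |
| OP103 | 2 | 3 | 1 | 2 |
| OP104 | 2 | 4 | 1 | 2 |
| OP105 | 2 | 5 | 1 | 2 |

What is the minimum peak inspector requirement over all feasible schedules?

Early-start (OP100@1, OP101@1, OP102@1, OP103@1, OP104@1, OP105@1) gives peak 26: d1:26  d2:26  d3:4  d4:0.
Shift OP103→3, OP104→3, OP105→3.
Schedule OP100@1, OP101@1, OP102@1, OP103@3, OP104@3, OP105@3: d1:14  d2:14  d3:16  d4:12 — peak 16.

16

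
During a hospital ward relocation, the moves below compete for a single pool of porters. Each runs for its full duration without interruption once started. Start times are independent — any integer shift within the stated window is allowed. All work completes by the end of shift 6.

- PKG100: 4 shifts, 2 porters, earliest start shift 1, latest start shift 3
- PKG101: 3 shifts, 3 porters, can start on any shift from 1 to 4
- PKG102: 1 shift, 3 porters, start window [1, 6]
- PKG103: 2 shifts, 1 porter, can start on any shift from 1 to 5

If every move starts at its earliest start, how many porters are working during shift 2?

6

At early start, shift 2 has: PKG100, PKG101, PKG103.
Demand: 2 + 3 + 1 = 6.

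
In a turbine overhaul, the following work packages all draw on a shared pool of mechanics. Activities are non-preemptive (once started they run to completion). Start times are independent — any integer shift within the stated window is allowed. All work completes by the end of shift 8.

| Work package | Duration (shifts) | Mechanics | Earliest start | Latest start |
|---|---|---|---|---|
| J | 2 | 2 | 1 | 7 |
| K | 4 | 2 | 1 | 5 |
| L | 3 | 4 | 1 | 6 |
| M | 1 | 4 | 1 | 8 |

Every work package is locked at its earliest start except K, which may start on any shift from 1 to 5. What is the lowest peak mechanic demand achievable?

K@1: s1:12  s2:8  s3:6  s4:2  s5:0  s6:0  s7:0  s8:0 → peak 12
K@2: s1:10  s2:8  s3:6  s4:2  s5:2  s6:0  s7:0  s8:0 → peak 10
K@3: s1:10  s2:6  s3:6  s4:2  s5:2  s6:2  s7:0  s8:0 → peak 10
K@4: s1:10  s2:6  s3:4  s4:2  s5:2  s6:2  s7:2  s8:0 → peak 10
K@5: s1:10  s2:6  s3:4  s4:0  s5:2  s6:2  s7:2  s8:2 → peak 10
Best is K@2, peak 10.

10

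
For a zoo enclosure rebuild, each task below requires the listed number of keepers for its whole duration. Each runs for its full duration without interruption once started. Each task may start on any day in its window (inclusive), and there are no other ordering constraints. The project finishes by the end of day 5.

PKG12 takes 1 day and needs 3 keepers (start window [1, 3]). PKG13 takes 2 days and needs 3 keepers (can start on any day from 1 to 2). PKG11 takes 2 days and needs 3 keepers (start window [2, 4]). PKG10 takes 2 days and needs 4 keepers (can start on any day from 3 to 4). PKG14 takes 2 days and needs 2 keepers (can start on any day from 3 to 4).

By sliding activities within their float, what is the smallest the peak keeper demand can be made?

Early-start (PKG12@1, PKG13@1, PKG11@2, PKG10@3, PKG14@3) gives peak 9: d1:6  d2:6  d3:9  d4:6  d5:0.
Shift PKG10→4.
Schedule PKG12@1, PKG13@1, PKG11@2, PKG10@4, PKG14@3: d1:6  d2:6  d3:5  d4:6  d5:4 — peak 6.
Total keeper-days = 27 over 5 days ⇒ peak ≥ ⌈27/5⌉ = 6, so 6 is optimal.

6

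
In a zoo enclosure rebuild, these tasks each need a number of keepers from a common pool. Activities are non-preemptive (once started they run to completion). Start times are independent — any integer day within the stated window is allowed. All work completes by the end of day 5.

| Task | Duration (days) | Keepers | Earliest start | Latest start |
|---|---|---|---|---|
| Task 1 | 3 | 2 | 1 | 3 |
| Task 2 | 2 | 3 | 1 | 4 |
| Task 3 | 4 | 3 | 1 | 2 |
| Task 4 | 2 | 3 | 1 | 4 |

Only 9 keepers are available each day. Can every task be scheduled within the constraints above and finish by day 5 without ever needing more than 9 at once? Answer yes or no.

Schedule Task 1@1, Task 2@1, Task 3@1, Task 4@3: d1:8  d2:8  d3:8  d4:6  d5:0 — peak 8 ≤ 9.

yes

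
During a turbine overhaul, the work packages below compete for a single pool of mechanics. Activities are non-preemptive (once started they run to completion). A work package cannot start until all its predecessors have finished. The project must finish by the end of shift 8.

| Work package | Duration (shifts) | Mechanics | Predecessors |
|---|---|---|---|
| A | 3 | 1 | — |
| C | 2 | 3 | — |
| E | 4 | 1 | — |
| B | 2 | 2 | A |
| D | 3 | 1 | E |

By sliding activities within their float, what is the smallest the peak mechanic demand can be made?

4

Early-start (A@1, C@1, E@1, B@4, D@5) gives peak 5: s1:5  s2:5  s3:2  s4:3  s5:3  s6:1  s7:1  s8:0.
Shift C→4, B→6.
Schedule A@1, C@4, E@1, B@6, D@5: s1:2  s2:2  s3:2  s4:4  s5:4  s6:3  s7:3  s8:0 — peak 4.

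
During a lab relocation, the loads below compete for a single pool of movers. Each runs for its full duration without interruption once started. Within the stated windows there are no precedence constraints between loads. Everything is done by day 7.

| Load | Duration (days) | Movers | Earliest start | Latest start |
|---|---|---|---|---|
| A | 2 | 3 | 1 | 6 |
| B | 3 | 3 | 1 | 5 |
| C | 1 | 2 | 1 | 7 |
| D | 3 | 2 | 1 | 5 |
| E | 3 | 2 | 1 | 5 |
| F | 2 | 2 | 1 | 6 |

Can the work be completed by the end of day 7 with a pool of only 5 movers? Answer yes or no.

Schedule A@1, B@3, C@1, D@2, E@5, F@6: d1:5  d2:5  d3:5  d4:5  d5:5  d6:4  d7:4 — peak 5 ≤ 5.

yes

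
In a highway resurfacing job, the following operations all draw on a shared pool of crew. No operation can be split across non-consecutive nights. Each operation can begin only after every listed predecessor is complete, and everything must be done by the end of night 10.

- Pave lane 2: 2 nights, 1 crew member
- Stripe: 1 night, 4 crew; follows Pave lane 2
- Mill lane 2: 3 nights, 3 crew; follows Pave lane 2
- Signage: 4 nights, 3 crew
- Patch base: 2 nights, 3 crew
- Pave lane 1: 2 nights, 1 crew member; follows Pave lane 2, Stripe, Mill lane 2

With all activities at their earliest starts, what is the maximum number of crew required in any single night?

Early-start schedule: Pave lane 2@1, Stripe@3, Mill lane 2@3, Signage@1, Patch base@1, Pave lane 1@6.
Load per night: night 1: 7, night 2: 7, night 3: 10, night 4: 6, night 5: 3, night 6: 1, night 7: 1, night 8: 0, night 9: 0, night 10: 0.
Peak is 10.

10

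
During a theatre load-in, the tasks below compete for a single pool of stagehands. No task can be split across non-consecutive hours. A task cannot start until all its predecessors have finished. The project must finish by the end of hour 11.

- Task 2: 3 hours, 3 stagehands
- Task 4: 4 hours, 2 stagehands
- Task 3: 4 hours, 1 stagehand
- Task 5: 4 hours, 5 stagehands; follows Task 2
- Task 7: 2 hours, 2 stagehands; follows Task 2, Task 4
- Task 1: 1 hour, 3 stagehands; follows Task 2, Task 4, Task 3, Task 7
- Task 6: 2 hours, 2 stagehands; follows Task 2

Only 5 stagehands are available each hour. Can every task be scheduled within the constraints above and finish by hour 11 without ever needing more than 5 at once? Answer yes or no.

no

The minimum achievable peak is 6; 5 < 6, so no feasible schedule stays within the cap.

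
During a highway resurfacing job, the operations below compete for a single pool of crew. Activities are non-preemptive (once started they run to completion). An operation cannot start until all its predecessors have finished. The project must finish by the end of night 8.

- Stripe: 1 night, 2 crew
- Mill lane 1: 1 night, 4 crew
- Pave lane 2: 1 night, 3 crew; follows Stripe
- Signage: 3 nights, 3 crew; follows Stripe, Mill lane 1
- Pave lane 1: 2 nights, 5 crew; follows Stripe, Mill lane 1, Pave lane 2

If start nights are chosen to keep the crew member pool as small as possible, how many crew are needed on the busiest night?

5

Early-start (Stripe@1, Mill lane 1@1, Pave lane 2@2, Signage@2, Pave lane 1@3) gives peak 8: n1:6  n2:6  n3:8  n4:8  n5:0  n6:0  n7:0  n8:0.
Shift Mill lane 1→2, Pave lane 2→3, Signage→4, Pave lane 1→7.
Schedule Stripe@1, Mill lane 1@2, Pave lane 2@3, Signage@4, Pave lane 1@7: n1:2  n2:4  n3:3  n4:3  n5:3  n6:3  n7:5  n8:5 — peak 5.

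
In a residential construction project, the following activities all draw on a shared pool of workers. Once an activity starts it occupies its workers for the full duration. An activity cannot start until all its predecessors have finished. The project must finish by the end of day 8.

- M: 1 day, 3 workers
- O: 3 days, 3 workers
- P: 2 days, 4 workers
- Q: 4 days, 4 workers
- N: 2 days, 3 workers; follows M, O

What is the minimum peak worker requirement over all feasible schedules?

7

Early-start (M@1, O@1, P@1, Q@1, N@4) gives peak 14: d1:14  d2:11  d3:7  d4:7  d5:3  d6:0  d7:0  d8:0.
Shift P→2, Q→4.
Schedule M@1, O@1, P@2, Q@4, N@4: d1:6  d2:7  d3:7  d4:7  d5:7  d6:4  d7:4  d8:0 — peak 7.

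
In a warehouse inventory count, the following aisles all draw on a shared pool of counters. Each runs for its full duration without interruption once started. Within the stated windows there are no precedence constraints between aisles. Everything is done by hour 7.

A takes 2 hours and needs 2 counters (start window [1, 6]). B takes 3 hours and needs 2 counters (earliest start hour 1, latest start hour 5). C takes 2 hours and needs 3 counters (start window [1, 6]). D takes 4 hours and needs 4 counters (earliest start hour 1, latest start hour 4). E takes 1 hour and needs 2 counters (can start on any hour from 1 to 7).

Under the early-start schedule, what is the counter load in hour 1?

13

At early start, hour 1 has: A, B, C, D, E.
Demand: 2 + 2 + 3 + 4 + 2 = 13.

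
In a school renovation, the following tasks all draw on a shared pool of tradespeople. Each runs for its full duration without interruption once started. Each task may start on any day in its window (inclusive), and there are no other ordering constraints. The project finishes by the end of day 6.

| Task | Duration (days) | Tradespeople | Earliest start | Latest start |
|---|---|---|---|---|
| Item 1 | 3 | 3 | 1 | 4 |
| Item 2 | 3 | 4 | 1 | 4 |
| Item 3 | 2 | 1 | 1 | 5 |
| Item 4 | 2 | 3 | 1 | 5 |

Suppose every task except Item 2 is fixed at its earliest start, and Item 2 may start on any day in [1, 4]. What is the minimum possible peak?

Item 2@1: d1:11  d2:11  d3:7  d4:0  d5:0  d6:0 → peak 11
Item 2@2: d1:7  d2:11  d3:7  d4:4  d5:0  d6:0 → peak 11
Item 2@3: d1:7  d2:7  d3:7  d4:4  d5:4  d6:0 → peak 7
Item 2@4: d1:7  d2:7  d3:3  d4:4  d5:4  d6:4 → peak 7
Best is Item 2@3, peak 7.

7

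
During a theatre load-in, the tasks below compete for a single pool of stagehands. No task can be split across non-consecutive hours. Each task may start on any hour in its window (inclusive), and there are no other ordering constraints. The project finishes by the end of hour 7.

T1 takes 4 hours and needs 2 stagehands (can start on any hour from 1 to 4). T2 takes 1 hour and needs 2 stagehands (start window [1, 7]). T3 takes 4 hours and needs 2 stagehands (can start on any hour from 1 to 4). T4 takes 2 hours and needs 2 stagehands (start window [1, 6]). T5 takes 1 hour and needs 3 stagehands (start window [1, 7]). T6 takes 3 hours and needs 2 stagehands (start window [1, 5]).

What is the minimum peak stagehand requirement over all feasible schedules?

Early-start (T1@1, T2@1, T3@1, T4@1, T5@1, T6@1) gives peak 13: h1:13  h2:8  h3:6  h4:4  h5:0  h6:0  h7:0.
Shift T4→2, T5→5, T6→4.
Schedule T1@1, T2@1, T3@1, T4@2, T5@5, T6@4: h1:6  h2:6  h3:6  h4:6  h5:5  h6:2  h7:0 — peak 6.

6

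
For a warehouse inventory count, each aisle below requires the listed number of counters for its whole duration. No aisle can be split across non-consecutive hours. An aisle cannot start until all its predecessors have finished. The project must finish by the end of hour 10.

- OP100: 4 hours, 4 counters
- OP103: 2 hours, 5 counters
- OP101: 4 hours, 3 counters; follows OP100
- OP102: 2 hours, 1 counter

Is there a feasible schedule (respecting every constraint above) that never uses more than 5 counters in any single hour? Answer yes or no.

yes

Schedule OP100@1, OP103@5, OP101@7, OP102@1: h1:5  h2:5  h3:4  h4:4  h5:5  h6:5  h7:3  h8:3  h9:3  h10:3 — peak 5 ≤ 5.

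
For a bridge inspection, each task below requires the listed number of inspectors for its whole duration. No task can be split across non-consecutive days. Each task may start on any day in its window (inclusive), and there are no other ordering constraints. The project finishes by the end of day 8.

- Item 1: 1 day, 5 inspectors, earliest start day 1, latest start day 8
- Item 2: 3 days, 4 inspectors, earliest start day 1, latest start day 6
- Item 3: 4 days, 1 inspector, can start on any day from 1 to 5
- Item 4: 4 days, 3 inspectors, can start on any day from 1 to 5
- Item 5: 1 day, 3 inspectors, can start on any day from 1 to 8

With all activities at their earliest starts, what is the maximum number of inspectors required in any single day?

16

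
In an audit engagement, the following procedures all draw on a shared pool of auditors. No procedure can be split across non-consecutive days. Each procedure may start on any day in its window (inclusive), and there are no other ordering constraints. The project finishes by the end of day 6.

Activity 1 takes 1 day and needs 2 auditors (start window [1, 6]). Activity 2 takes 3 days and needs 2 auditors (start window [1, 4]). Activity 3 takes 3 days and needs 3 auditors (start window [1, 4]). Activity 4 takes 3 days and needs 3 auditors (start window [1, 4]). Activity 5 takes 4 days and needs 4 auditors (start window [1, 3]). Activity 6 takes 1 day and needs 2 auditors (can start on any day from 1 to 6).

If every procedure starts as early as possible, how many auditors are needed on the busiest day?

16

Early-start schedule: Activity 1@1, Activity 2@1, Activity 3@1, Activity 4@1, Activity 5@1, Activity 6@1.
Load per day: day 1: 16, day 2: 12, day 3: 12, day 4: 4, day 5: 0, day 6: 0.
Peak is 16.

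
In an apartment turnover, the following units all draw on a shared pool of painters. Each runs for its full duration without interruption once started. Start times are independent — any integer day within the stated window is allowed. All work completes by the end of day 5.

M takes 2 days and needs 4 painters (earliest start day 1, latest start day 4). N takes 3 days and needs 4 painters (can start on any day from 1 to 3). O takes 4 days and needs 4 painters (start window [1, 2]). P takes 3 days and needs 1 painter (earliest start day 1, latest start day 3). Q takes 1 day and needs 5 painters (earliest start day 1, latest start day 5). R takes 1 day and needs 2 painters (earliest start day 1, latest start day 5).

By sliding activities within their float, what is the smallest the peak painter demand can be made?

10

Early-start (M@1, N@1, O@1, P@1, Q@1, R@1) gives peak 20: d1:20  d2:13  d3:9  d4:4  d5:0.
Shift N→3, Q→5, R→4.
Schedule M@1, N@3, O@1, P@1, Q@5, R@4: d1:9  d2:9  d3:9  d4:10  d5:9 — peak 10.
Total painter-days = 46 over 5 days ⇒ peak ≥ ⌈46/5⌉ = 10, so 10 is optimal.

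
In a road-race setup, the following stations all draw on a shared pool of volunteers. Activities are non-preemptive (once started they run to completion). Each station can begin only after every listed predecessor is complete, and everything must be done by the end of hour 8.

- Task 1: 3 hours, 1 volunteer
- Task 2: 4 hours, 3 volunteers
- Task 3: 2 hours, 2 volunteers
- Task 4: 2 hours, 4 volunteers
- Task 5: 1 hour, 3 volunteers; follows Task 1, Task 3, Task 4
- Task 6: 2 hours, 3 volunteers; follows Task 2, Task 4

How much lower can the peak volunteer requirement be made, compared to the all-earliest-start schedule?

4

Early-start peak: h1:10  h2:10  h3:4  h4:6  h5:3  h6:3  h7:0  h8:0 ⇒ 10.
Leveled (Task 1@1, Task 2@1, Task 3@1, Task 4@5, Task 5@7, Task 6@7): h1:6  h2:6  h3:4  h4:3  h5:4  h6:4  h7:6  h8:3 ⇒ 6.
Reduction 10 − 6 = 4.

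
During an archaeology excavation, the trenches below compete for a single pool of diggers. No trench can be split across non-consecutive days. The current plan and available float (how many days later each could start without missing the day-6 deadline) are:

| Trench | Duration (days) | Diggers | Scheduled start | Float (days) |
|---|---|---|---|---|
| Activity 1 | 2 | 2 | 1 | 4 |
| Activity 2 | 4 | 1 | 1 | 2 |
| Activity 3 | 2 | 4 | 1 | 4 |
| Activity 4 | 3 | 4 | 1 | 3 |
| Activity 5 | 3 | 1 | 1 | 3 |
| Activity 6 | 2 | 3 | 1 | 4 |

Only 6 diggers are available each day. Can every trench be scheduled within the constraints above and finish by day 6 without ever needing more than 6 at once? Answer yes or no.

Total digger-days = 37; over 6 days the average is 37/6 > 6, so some day must exceed 6.

no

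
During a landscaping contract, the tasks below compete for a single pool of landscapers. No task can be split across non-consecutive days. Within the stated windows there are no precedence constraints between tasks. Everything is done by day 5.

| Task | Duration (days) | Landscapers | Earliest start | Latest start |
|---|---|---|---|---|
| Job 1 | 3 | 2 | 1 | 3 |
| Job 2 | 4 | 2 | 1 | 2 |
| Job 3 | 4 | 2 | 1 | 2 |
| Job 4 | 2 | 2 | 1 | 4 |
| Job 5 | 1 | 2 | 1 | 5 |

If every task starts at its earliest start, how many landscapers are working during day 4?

At early start, day 4 has: Job 2, Job 3.
Demand: 2 + 2 = 4.

4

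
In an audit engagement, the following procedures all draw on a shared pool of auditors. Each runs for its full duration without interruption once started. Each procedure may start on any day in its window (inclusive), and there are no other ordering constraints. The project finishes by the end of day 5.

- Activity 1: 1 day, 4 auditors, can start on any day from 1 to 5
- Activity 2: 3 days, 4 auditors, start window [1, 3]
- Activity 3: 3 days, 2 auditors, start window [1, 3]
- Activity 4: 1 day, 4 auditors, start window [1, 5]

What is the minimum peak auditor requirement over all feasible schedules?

Early-start (Activity 1@1, Activity 2@1, Activity 3@1, Activity 4@1) gives peak 14: d1:14  d2:6  d3:6  d4:0  d5:0.
Shift Activity 2→2, Activity 4→5.
Schedule Activity 1@1, Activity 2@2, Activity 3@1, Activity 4@5: d1:6  d2:6  d3:6  d4:4  d5:4 — peak 6.
Total auditor-days = 26 over 5 days ⇒ peak ≥ ⌈26/5⌉ = 6, so 6 is optimal.

6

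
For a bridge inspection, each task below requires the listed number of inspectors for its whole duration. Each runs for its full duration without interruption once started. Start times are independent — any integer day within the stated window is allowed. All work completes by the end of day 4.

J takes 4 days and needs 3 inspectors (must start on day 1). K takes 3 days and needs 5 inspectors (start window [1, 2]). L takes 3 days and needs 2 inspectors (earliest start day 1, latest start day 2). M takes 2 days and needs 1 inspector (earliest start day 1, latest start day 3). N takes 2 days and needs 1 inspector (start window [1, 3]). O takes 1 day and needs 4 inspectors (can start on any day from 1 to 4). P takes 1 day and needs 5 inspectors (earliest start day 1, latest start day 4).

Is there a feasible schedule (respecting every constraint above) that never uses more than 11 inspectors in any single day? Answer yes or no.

no

Total inspector-days = 46; over 4 days the average is 46/4 > 11, so some day must exceed 11.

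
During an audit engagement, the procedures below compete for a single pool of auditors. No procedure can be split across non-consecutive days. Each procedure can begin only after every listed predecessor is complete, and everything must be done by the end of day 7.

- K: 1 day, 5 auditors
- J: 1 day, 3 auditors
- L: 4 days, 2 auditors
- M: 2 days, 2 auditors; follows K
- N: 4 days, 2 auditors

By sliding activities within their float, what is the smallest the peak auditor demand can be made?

5

Early-start (K@1, J@1, L@1, M@2, N@1) gives peak 12: d1:12  d2:6  d3:6  d4:4  d5:0  d6:0  d7:0.
Shift J→2, L→2, M→6, N→3.
Schedule K@1, J@2, L@2, M@6, N@3: d1:5  d2:5  d3:4  d4:4  d5:4  d6:4  d7:2 — peak 5.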